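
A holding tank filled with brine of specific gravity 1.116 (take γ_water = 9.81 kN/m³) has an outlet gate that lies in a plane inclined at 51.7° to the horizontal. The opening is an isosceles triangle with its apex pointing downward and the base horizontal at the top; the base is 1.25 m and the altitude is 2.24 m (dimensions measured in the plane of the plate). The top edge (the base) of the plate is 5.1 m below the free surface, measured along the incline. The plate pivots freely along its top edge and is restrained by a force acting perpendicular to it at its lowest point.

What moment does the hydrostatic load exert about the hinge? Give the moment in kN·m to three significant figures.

M ≈ 55.9 kN·m

γ = 1.116 × 9.81 = 10.94796 kN/m³.
Let θ = 51.7° be the plate's angle to the horizontal; measure y along the incline from where the plane meets the free surface. Vertical depth h = y·sinθ with sinθ = 0.784776.
With the apex down, the centroid sits h/3 = 2.24/3 = 0.746667 m below the base (the top edge), so y_c = 5.1 + 0.746667 = 5.84667 m and h_c = 5.84667 × 0.784776 = 4.58833 m.
A = ½ × 1.25 × 2.24 = 1.4 m².
Resultant F = γ·h_c·A = 10.94796 × 4.58833 × 1.4 = 70.326 kN.
I_c = b·h³/36 = 1.25 × 2.24³/36 = 0.390258 m⁴.
Centre of pressure: y_p = y_c + I_c/(y_c·A) = 5.84667 + 0.390258/(5.84667 × 1.4) = 5.84667 + 0.0476777 = 5.89435 m along the plane.
The resultant acts 0.746667 + 0.0476777 = 0.794345 m (along the plate) below the hinge at the top edge, so the moment about the hinge is M = F × 0.794345 = 70.326 × 0.794345 = 55.8631 kN·m.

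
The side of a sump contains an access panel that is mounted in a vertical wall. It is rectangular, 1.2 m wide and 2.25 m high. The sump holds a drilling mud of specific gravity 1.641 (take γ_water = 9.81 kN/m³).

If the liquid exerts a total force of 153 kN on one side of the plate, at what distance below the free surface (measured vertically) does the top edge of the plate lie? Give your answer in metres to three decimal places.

d_top ≈ 2.395 m

γ = 1.641 × 9.81 = 16.09821 kN/m³.
A = 1.2 × 2.25 = 2.7 m².
From F = γ·h_c·A, the centroid depth is h_c = 153/(16.09821 × 2.7) = 3.52006 m.
The centroid lies 2.25/2 = 1.125 m below the top edge, so the top edge sits at h_top = 3.52006 − 1.125 = 2.39506 m below the surface.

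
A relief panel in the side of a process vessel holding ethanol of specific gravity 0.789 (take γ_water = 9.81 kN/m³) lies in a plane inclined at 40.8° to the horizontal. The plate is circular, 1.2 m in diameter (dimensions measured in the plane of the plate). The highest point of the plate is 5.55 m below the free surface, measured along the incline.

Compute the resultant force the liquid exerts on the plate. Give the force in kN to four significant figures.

γ = 0.789 × 9.81 = 7.74009 kN/m³.
Let θ = 40.8° be the plate's angle to the horizontal; measure y along the incline from where the plane meets the free surface. Vertical depth h = y·sinθ with sinθ = 0.653421.
The centroid is at the centre, 0.6 m below the top of the plate, so y_c = 5.55 + 0.6 = 6.15 m and h_c = 6.15 × 0.653421 = 4.01854 m.
A = π(0.6)² = 1.13097 m².
Resultant F = γ·h_c·A = 7.74009 × 4.01854 × 1.13097 = 35.1775 kN.

F ≈ 35.18 kN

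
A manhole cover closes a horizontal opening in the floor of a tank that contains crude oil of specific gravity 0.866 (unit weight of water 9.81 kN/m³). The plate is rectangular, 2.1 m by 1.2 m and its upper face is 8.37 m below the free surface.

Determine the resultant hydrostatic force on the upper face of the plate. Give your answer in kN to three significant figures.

F ≈ 179 kN

γ = 0.866 × 9.81 = 8.49546 kN/m³.
The plate is horizontal, so pressure is uniform at p = γ·h = 8.49546 × 8.37 = 71.107 kN/m².
A = 2.1 × 1.2 = 2.52 m².
F = p·A = 71.107 × 2.52 = 179.19 kN.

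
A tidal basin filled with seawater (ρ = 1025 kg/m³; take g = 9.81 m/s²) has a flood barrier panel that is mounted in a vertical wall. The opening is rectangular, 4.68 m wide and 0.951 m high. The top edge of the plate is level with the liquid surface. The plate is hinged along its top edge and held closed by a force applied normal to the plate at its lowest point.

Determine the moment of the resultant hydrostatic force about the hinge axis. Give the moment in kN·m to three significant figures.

M ≈ 13.5 kN·m

γ = ρg = 1025 × 9.81 / 1000 = 10.05525 kN/m³.
The centroid lies 0.951/2 = 0.4755 m below the top edge, so the centroid depth is h_c = 0.4755 m.
A = 4.68 × 0.951 = 4.45068 m².
Resultant F = γ·h_c·A = 10.05525 × 0.4755 × 4.45068 = 21.2799 kN.
I_c = b·h³/12 = 4.68 × 0.951³/12 = 0.335433 m⁴.
Centre of pressure: y_p = y_c + I_c/(y_c·A) = 0.4755 + 0.335433/(0.4755 × 4.45068) = 0.4755 + 0.1585 = 0.634 m along the plane.
The resultant acts 0.4755 + 0.1585 = 0.634 m (along the plate) below the hinge at the top edge, so the moment about the hinge is M = F × 0.634 = 21.2799 × 0.634 = 13.4915 kN·m.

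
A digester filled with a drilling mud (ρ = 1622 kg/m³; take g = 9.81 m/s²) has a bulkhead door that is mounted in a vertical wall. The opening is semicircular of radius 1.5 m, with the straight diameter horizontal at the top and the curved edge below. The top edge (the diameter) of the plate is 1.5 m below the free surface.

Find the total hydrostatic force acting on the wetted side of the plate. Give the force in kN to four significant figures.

γ = ρg = 1622 × 9.81 / 1000 = 15.91182 kN/m³.
The centroid of a semicircle lies 4r/(3π) = 0.63662 m from the diameter, here below the top edge, so the centroid depth is h_c = 1.5 + 0.63662 = 2.13662 m.
A = πr²/2 = π × 1.5²/2 = 3.53429 m².
Resultant F = γ·h_c·A = 15.91182 × 2.13662 × 3.53429 = 120.157 kN.

F ≈ 120.2 kN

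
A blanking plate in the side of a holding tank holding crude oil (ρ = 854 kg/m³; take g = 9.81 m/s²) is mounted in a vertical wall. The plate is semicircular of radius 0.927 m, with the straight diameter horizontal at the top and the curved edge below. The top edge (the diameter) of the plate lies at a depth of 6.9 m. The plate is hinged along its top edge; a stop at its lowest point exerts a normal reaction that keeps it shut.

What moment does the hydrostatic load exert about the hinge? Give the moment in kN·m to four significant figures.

M ≈ 33.13 kN·m

γ = ρg = 854 × 9.81 / 1000 = 8.37774 kN/m³.
The centroid of a semicircle lies 4r/(3π) = 0.393431 m from the diameter, here below the top edge, so the centroid depth is h_c = 6.9 + 0.393431 = 7.29343 m.
A = πr²/2 = π × 0.927²/2 = 1.34983 m².
Resultant F = γ·h_c·A = 8.37774 × 7.29343 × 1.34983 = 82.4779 kN.
I_c = (π/8 − 8/(9π))·r⁴ = 0.109757 × 0.927⁴ = 0.0810497 m⁴.
Centre of pressure: y_p = y_c + I_c/(y_c·A) = 7.29343 + 0.0810497/(7.29343 × 1.34983) = 7.29343 + 0.00823267 = 7.30166 m along the plane.
The resultant acts 0.393431 + 0.00823267 = 0.401664 m (along the plate) below the hinge at the top edge, so the moment about the hinge is M = F × 0.401664 = 82.4779 × 0.401664 = 33.1284 kN·m.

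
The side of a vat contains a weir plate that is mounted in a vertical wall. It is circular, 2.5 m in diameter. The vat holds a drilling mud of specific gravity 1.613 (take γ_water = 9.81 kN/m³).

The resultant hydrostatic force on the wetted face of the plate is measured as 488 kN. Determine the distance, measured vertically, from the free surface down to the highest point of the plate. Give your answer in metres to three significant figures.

γ = 1.613 × 9.81 = 15.82353 kN/m³.
A = π(1.25)² = 4.90874 m².
From F = γ·h_c·A, the centroid depth is h_c = 488/(15.82353 × 4.90874) = 6.2827 m.
The centroid is at the centre, 1.25 m below the top of the plate, so the highest point sits at h_top = 6.2827 − 1.25 = 5.0327 m below the surface.

d_top ≈ 5.03 m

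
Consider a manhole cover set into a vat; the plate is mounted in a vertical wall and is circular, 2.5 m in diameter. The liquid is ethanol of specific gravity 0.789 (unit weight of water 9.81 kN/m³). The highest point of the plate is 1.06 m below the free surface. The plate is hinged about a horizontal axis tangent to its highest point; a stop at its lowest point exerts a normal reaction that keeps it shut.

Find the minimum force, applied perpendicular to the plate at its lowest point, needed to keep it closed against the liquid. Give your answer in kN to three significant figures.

γ = 0.789 × 9.81 = 7.74009 kN/m³.
The centroid is at the centre, 1.25 m below the top of the plate, so the centroid depth is h_c = 1.06 + 1.25 = 2.31 m.
A = π(1.25)² = 4.90874 m².
Resultant F = γ·h_c·A = 7.74009 × 2.31 × 4.90874 = 87.7663 kN.
I_c = πr⁴/4 = π × 1.25⁴/4 = 1.91748 m⁴.
Centre of pressure: y_p = y_c + I_c/(y_c·A) = 2.31 + 1.91748/(2.31 × 4.90874) = 2.31 + 0.169102 = 2.4791 m along the plane.
The resultant acts 1.25 + 0.169102 = 1.4191 m (along the plate) below the hinge at the top edge, so the moment about the hinge is M = F × 1.4191 = 87.7663 × 1.4191 = 124.549 kN·m.
A normal force at the bottom, 2.5 m from the hinge, must supply this moment: P = 124.549/2.5 = 49.8196 kN.

P ≈ 49.8 kN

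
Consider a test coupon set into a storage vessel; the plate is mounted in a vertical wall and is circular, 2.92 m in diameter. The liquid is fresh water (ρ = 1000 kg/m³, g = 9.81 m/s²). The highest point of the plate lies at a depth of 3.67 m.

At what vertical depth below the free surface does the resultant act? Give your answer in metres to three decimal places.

γ = ρg = 1000 × 9.81 = 9810 N/m³ = 9.81 kN/m³.
The centroid is at the centre, 1.46 m below the top of the plate, so the centroid depth is h_c = 3.67 + 1.46 = 5.13 m.
A = π(1.46)² = 6.69662 m².
Resultant F = γ·h_c·A = 9.81 × 5.13 × 6.69662 = 337.009 kN.
I_c = πr⁴/4 = π × 1.46⁴/4 = 3.56863 m⁴.
Centre of pressure: y_p = y_c + I_c/(y_c·A) = 5.13 + 3.56863/(5.13 × 6.69662) = 5.13 + 0.103879 = 5.23388 m along the plane.

h_p = 5.234 m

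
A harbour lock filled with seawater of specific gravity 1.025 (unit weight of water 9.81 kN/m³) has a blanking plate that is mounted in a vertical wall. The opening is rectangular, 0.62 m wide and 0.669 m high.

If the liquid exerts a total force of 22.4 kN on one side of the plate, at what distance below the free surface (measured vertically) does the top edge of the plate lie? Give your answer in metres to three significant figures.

γ = 1.025 × 9.81 = 10.05525 kN/m³.
A = 0.62 × 0.669 = 0.41478 m².
From F = γ·h_c·A, the centroid depth is h_c = 22.4/(10.05525 × 0.41478) = 5.37078 m.
The centroid lies 0.669/2 = 0.3345 m below the top edge, so the top edge sits at h_top = 5.37078 − 0.3345 = 5.03628 m below the surface.

d_top ≈ 5.04 m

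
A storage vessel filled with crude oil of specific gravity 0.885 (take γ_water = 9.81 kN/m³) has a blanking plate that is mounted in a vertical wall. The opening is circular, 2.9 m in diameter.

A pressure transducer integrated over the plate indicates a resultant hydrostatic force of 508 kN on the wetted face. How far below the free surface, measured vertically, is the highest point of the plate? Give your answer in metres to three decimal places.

γ = 0.885 × 9.81 = 8.68185 kN/m³.
A = π(1.45)² = 6.6052 m².
From F = γ·h_c·A, the centroid depth is h_c = 508/(8.68185 × 6.6052) = 8.85861 m.
The centroid is at the centre, 1.45 m below the top of the plate, so the highest point sits at h_top = 8.85861 − 1.45 = 7.40861 m below the surface.

d_top ≈ 7.409 m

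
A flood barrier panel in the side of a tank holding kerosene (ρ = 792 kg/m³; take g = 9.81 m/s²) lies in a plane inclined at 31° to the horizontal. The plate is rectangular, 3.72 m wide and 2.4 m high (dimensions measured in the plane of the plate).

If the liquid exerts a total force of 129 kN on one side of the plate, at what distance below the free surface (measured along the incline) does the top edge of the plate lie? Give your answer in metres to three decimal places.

γ = ρg = 792 × 9.81 / 1000 = 7.76952 kN/m³.
A = 3.72 × 2.4 = 8.928 m².
From F = γ·h_c·A, the centroid depth is h_c = 129/(7.76952 × 8.928) = 1.85969 m.
Let θ = 31° be the plate's angle to the horizontal; measure y along the incline from where the plane meets the free surface. Vertical depth h = y·sinθ with sinθ = 0.515038.
Along the incline, y_c = h_c/sinθ = 1.85969/0.515038 = 3.61078 m.
The centroid lies 2.4/2 = 1.2 m below the top edge, so the top edge sits at y_top = 3.61078 − 1.2 = 2.41078 m along the incline.

y_top ≈ 2.411 m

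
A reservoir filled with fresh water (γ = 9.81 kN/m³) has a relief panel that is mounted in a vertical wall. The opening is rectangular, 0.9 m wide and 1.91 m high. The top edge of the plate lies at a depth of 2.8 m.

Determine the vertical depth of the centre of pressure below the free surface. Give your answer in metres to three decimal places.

γ = 9.81 kN/m³.
The centroid lies 1.91/2 = 0.955 m below the top edge, so the centroid depth is h_c = 2.8 + 0.955 = 3.755 m.
A = 0.9 × 1.91 = 1.719 m².
Resultant F = γ·h_c·A = 9.81 × 3.755 × 1.719 = 63.322 kN.
I_c = b·h³/12 = 0.9 × 1.91³/12 = 0.52259 m⁴.
Centre of pressure: y_p = y_c + I_c/(y_c·A) = 3.755 + 0.52259/(3.755 × 1.719) = 3.755 + 0.0809609 = 3.83596 m along the plane.

h_p = 3.836 m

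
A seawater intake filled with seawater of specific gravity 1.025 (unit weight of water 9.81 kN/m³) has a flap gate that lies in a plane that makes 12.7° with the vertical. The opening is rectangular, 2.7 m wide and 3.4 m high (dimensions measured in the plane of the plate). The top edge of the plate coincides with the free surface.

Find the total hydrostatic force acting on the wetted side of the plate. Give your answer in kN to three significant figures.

F ≈ 153 kN

γ = 1.025 × 9.81 = 10.05525 kN/m³.
The plate makes 12.7° with the vertical, i.e. θ = 90° − 12.7° = 77.3° to the horizontal. Measuring y along the incline from the free-surface line, vertical depth h = y·sinθ with sinθ = 0.975535.
The centroid lies 3.4/2 = 1.7 m below the top edge, so y_c = 1.7 m and h_c = 1.7 × 0.975535 = 1.65841 m.
A = 2.7 × 3.4 = 9.18 m².
Resultant F = γ·h_c·A = 10.05525 × 1.65841 × 9.18 = 153.083 kN.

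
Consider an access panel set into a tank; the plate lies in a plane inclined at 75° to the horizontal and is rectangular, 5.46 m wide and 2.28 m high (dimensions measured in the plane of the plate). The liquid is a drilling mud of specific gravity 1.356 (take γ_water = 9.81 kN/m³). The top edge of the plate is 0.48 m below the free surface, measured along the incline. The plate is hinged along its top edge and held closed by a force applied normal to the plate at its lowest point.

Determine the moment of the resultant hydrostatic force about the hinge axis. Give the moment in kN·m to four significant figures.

M ≈ 364.7 kN·m

γ = 1.356 × 9.81 = 13.30236 kN/m³.
Let θ = 75° be the plate's angle to the horizontal; measure y along the incline from where the plane meets the free surface. Vertical depth h = y·sinθ with sinθ = 0.965926.
The centroid lies 2.28/2 = 1.14 m below the top edge, so y_c = 0.48 + 1.14 = 1.62 m and h_c = 1.62 × 0.965926 = 1.5648 m.
A = 5.46 × 2.28 = 12.4488 m².
Resultant F = γ·h_c·A = 13.30236 × 1.5648 × 12.4488 = 259.128 kN.
I_c = b·h³/12 = 5.46 × 2.28³/12 = 5.39282 m⁴.
Centre of pressure: y_p = y_c + I_c/(y_c·A) = 1.62 + 5.39282/(1.62 × 12.4488) = 1.62 + 0.267407 = 1.88741 m along the plane.
The resultant acts 1.14 + 0.267407 = 1.40741 m (along the plate) below the hinge at the top edge, so the moment about the hinge is M = F × 1.40741 = 259.128 × 1.40741 = 364.699 kN·m.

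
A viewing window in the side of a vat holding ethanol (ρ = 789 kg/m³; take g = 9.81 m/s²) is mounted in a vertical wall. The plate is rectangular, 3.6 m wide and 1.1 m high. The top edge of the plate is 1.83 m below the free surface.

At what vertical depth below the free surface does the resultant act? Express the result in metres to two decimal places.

h_p = 2.42 m

γ = ρg = 789 × 9.81 / 1000 = 7.74009 kN/m³.
The centroid lies 1.1/2 = 0.55 m below the top edge, so the centroid depth is h_c = 1.83 + 0.55 = 2.38 m.
A = 3.6 × 1.1 = 3.96 m².
Resultant F = γ·h_c·A = 7.74009 × 2.38 × 3.96 = 72.9488 kN.
I_c = b·h³/12 = 3.6 × 1.1³/12 = 0.3993 m⁴.
Centre of pressure: y_p = y_c + I_c/(y_c·A) = 2.38 + 0.3993/(2.38 × 3.96) = 2.38 + 0.0423669 = 2.42237 m along the plane.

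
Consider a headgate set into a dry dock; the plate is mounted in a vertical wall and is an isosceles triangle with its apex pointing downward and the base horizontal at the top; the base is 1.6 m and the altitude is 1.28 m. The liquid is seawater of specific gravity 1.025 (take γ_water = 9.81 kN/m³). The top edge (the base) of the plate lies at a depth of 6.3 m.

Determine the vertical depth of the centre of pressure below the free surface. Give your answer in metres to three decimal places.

γ = 1.025 × 9.81 = 10.05525 kN/m³.
With the apex down, the centroid sits h/3 = 1.28/3 = 0.426667 m below the base (the top edge), so the centroid depth is h_c = 6.3 + 0.426667 = 6.72667 m.
A = ½ × 1.6 × 1.28 = 1.024 m².
Resultant F = γ·h_c·A = 10.05525 × 6.72667 × 1.024 = 69.2617 kN.
I_c = b·h³/36 = 1.6 × 1.28³/36 = 0.0932068 m⁴.
Centre of pressure: y_p = y_c + I_c/(y_c·A) = 6.72667 + 0.0932068/(6.72667 × 1.024) = 6.72667 + 0.0135315 = 6.7402 m along the plane.

h_p = 6.740 m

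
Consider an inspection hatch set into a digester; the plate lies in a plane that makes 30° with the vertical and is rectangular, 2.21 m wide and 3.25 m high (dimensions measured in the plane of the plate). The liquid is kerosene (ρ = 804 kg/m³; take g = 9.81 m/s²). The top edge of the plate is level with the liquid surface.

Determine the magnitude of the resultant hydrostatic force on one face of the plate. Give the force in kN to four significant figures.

γ = ρg = 804 × 9.81 / 1000 = 7.88724 kN/m³.
The plate makes 30° with the vertical, i.e. θ = 90° − 30° = 60° to the horizontal. Measuring y along the incline from the free-surface line, vertical depth h = y·sinθ with sinθ = 0.866025.
The centroid lies 3.25/2 = 1.625 m below the top edge, so y_c = 1.625 m and h_c = 1.625 × 0.866025 = 1.40729 m.
A = 2.21 × 3.25 = 7.1825 m².
Resultant F = γ·h_c·A = 7.88724 × 1.40729 × 7.1825 = 79.7231 kN.

F ≈ 79.72 kN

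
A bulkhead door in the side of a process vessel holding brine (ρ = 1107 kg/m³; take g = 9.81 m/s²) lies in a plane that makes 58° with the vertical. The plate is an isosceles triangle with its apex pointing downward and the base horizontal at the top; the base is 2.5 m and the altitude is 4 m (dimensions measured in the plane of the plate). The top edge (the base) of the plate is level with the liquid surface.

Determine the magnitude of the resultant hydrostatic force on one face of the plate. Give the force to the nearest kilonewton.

F ≈ 38 kN

γ = ρg = 1107 × 9.81 / 1000 = 10.85967 kN/m³.
The plate makes 58° with the vertical, i.e. θ = 90° − 58° = 32° to the horizontal. Measuring y along the incline from the free-surface line, vertical depth h = y·sinθ with sinθ = 0.529919.
With the apex down, the centroid sits h/3 = 4/3 = 1.33333 m below the base (the top edge), so y_c = 1.33333 m and h_c = 1.33333 × 0.529919 = 0.706557 m.
A = ½ × 2.5 × 4 = 5 m².
Resultant F = γ·h_c·A = 10.85967 × 0.706557 × 5 = 38.3649 kN.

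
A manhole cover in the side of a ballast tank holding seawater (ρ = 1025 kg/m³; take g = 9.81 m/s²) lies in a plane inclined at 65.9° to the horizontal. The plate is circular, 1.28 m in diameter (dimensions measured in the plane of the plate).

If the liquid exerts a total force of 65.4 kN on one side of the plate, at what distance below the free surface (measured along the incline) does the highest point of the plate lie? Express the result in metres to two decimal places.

y_top ≈ 4.90 m

γ = ρg = 1025 × 9.81 / 1000 = 10.05525 kN/m³.
A = π(0.64)² = 1.2868 m².
From F = γ·h_c·A, the centroid depth is h_c = 65.4/(10.05525 × 1.2868) = 5.05445 m.
Let θ = 65.9° be the plate's angle to the horizontal; measure y along the incline from where the plane meets the free surface. Vertical depth h = y·sinθ with sinθ = 0.912834.
Along the incline, y_c = h_c/sinθ = 5.05445/0.912834 = 5.5371 m.
The centroid is at the centre, 0.64 m below the top of the plate, so the highest point sits at y_top = 5.5371 − 0.64 = 4.8971 m along the incline.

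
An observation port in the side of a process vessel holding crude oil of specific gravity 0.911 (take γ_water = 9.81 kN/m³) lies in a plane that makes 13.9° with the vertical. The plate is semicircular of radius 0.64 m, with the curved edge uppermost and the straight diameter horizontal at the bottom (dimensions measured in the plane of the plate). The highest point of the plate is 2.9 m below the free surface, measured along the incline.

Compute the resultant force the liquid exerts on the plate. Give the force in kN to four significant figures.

γ = 0.911 × 9.81 = 8.93691 kN/m³.
The plate makes 13.9° with the vertical, i.e. θ = 90° − 13.9° = 76.1° to the horizontal. Measuring y along the incline from the free-surface line, vertical depth h = y·sinθ with sinθ = 0.970716.
The centroid lies 4r/(3π) = 0.271624 m above the diameter, so r − 4r/(3π) = 0.64 − 0.271624 = 0.368376 m below the topmost point, so y_c = 2.9 + 0.368376 = 3.26838 m and h_c = 3.26838 × 0.970716 = 3.17267 m.
A = πr²/2 = π × 0.64²/2 = 0.643398 m².
Resultant F = γ·h_c·A = 8.93691 × 3.17267 × 0.643398 = 18.2428 kN.

F ≈ 18.24 kN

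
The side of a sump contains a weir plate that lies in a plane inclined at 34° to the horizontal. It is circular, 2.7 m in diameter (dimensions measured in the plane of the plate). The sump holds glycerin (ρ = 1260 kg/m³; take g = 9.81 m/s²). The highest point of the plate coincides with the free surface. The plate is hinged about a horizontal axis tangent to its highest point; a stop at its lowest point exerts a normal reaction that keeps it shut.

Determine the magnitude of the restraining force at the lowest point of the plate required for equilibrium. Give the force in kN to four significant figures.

γ = ρg = 1260 × 9.81 / 1000 = 12.3606 kN/m³.
Let θ = 34° be the plate's angle to the horizontal; measure y along the incline from where the plane meets the free surface. Vertical depth h = y·sinθ with sinθ = 0.559193.
The centroid is at the centre, 1.35 m below the top of the plate, so y_c = 1.35 m and h_c = 1.35 × 0.559193 = 0.754911 m.
A = π(1.35)² = 5.72555 m².
Resultant F = γ·h_c·A = 12.3606 × 0.754911 × 5.72555 = 53.426 kN.
I_c = πr⁴/4 = π × 1.35⁴/4 = 2.6087 m⁴.
Centre of pressure: y_p = y_c + I_c/(y_c·A) = 1.35 + 2.6087/(1.35 × 5.72555) = 1.35 + 0.3375 = 1.6875 m along the plane.
The resultant acts 1.35 + 0.3375 = 1.6875 m (along the plate) below the hinge at the top edge, so the moment about the hinge is M = F × 1.6875 = 53.426 × 1.6875 = 90.1564 kN·m.
A normal force at the bottom, 2.7 m from the hinge, must supply this moment: P = 90.1564/2.7 = 33.3913 kN.

P ≈ 33.39 kN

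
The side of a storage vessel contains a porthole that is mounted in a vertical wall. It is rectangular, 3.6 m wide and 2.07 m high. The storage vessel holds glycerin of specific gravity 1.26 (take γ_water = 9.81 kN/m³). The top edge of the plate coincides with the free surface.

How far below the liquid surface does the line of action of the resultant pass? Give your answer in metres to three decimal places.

h_p = 1.380 m

γ = 1.26 × 9.81 = 12.3606 kN/m³.
The centroid lies 2.07/2 = 1.035 m below the top edge, so the centroid depth is h_c = 1.035 m.
A = 3.6 × 2.07 = 7.452 m².
Resultant F = γ·h_c·A = 12.3606 × 1.035 × 7.452 = 95.3351 kN.
I_c = b·h³/12 = 3.6 × 2.07³/12 = 2.66092 m⁴.
Centre of pressure: y_p = y_c + I_c/(y_c·A) = 1.035 + 2.66092/(1.035 × 7.452) = 1.035 + 0.345 = 1.38 m along the plane.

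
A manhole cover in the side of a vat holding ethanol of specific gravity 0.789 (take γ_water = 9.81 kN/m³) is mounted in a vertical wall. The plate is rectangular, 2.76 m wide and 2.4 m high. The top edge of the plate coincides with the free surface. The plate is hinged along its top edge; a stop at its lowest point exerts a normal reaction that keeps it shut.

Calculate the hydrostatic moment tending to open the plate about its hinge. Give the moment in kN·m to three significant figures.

M ≈ 98.4 kN·m

γ = 0.789 × 9.81 = 7.74009 kN/m³.
The centroid lies 2.4/2 = 1.2 m below the top edge, so the centroid depth is h_c = 1.2 m.
A = 2.76 × 2.4 = 6.624 m².
Resultant F = γ·h_c·A = 7.74009 × 1.2 × 6.624 = 61.5244 kN.
I_c = b·h³/12 = 2.76 × 2.4³/12 = 3.17952 m⁴.
Centre of pressure: y_p = y_c + I_c/(y_c·A) = 1.2 + 3.17952/(1.2 × 6.624) = 1.2 + 0.4 = 1.6 m along the plane.
The resultant acts 1.2 + 0.4 = 1.6 m (along the plate) below the hinge at the top edge, so the moment about the hinge is M = F × 1.6 = 61.5244 × 1.6 = 98.439 kN·m.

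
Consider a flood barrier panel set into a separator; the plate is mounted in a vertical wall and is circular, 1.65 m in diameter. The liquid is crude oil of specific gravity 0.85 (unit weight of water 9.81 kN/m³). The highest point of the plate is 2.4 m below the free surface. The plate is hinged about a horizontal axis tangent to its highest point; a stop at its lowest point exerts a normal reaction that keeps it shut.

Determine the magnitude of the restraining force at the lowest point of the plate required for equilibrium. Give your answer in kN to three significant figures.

P ≈ 30.6 kN

γ = 0.85 × 9.81 = 8.3385 kN/m³.
The centroid is at the centre, 0.825 m below the top of the plate, so the centroid depth is h_c = 2.4 + 0.825 = 3.225 m.
A = π(0.825)² = 2.13825 m².
Resultant F = γ·h_c·A = 8.3385 × 3.225 × 2.13825 = 57.5011 kN.
I_c = πr⁴/4 = π × 0.825⁴/4 = 0.363836 m⁴.
Centre of pressure: y_p = y_c + I_c/(y_c·A) = 3.225 + 0.363836/(3.225 × 2.13825) = 3.225 + 0.0527615 = 3.27776 m along the plane.
The resultant acts 0.825 + 0.0527615 = 0.877761 m (along the plate) below the hinge at the top edge, so the moment about the hinge is M = F × 0.877761 = 57.5011 × 0.877761 = 50.4722 kN·m.
A normal force at the bottom, 1.65 m from the hinge, must supply this moment: P = 50.4722/1.65 = 30.5892 kN.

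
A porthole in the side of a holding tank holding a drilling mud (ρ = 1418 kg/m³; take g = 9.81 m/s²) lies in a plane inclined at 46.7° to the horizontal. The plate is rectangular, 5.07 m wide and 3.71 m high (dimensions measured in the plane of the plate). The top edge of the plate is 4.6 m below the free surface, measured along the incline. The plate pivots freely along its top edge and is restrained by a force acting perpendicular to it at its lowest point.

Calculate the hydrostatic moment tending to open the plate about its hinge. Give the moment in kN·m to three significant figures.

M ≈ 2500 kN·m

γ = ρg = 1418 × 9.81 / 1000 = 13.91058 kN/m³.
Let θ = 46.7° be the plate's angle to the horizontal; measure y along the incline from where the plane meets the free surface. Vertical depth h = y·sinθ with sinθ = 0.727773.
The centroid lies 3.71/2 = 1.855 m below the top edge, so y_c = 4.6 + 1.855 = 6.455 m and h_c = 6.455 × 0.727773 = 4.69777 m.
A = 5.07 × 3.71 = 18.8097 m².
Resultant F = γ·h_c·A = 13.91058 × 4.69777 × 18.8097 = 1229.19 kN.
I_c = b·h³/12 = 5.07 × 3.71³/12 = 21.5749 m⁴.
Centre of pressure: y_p = y_c + I_c/(y_c·A) = 6.455 + 21.5749/(6.455 × 18.8097) = 6.455 + 0.177693 = 6.63269 m along the plane.
The resultant acts 1.855 + 0.177693 = 2.03269 m (along the plate) below the hinge at the top edge, so the moment about the hinge is M = F × 2.03269 = 1229.19 × 2.03269 = 2498.56 kN·m.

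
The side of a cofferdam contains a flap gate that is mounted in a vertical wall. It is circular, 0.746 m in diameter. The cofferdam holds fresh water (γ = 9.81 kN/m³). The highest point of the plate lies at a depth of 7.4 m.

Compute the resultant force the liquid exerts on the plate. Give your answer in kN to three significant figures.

γ = 9.81 kN/m³.
The centroid is at the centre, 0.373 m below the top of the plate, so the centroid depth is h_c = 7.4 + 0.373 = 7.773 m.
A = π(0.373)² = 0.437087 m².
Resultant F = γ·h_c·A = 9.81 × 7.773 × 0.437087 = 33.3293 kN.

F ≈ 33.3 kN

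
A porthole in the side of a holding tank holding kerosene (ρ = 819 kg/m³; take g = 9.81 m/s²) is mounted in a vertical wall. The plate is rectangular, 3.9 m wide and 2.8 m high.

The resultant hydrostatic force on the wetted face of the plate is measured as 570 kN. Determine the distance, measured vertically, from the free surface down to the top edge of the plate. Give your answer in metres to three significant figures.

γ = ρg = 819 × 9.81 / 1000 = 8.03439 kN/m³.
A = 3.9 × 2.8 = 10.92 m².
From F = γ·h_c·A, the centroid depth is h_c = 570/(8.03439 × 10.92) = 6.4968 m.
The centroid lies 2.8/2 = 1.4 m below the top edge, so the top edge sits at h_top = 6.4968 − 1.4 = 5.0968 m below the surface.

d_top ≈ 5.10 m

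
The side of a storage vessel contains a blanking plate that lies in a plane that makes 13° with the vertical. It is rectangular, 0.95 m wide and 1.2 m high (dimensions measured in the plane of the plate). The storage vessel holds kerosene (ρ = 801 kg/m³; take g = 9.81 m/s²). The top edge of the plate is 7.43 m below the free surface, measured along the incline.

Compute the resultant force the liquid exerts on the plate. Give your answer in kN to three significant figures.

γ = ρg = 801 × 9.81 / 1000 = 7.85781 kN/m³.
The plate makes 13° with the vertical, i.e. θ = 90° − 13° = 77° to the horizontal. Measuring y along the incline from the free-surface line, vertical depth h = y·sinθ with sinθ = 0.974370.
The centroid lies 1.2/2 = 0.6 m below the top edge, so y_c = 7.43 + 0.6 = 8.03 m and h_c = 8.03 × 0.974370 = 7.82419 m.
A = 0.95 × 1.2 = 1.14 m².
Resultant F = γ·h_c·A = 7.85781 × 7.82419 × 1.14 = 70.0883 kN.

F ≈ 70.1 kN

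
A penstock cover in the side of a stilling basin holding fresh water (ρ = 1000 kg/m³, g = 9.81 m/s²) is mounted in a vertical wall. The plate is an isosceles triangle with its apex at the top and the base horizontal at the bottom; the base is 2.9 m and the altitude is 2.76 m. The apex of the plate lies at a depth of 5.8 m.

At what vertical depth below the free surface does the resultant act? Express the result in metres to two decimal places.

h_p = 7.70 m

γ = ρg = 1000 × 9.81 = 9810 N/m³ = 9.81 kN/m³.
With the apex up, the centroid sits 2h/3 = 2 × 2.76/3 = 1.84 m below the apex, so the centroid depth is h_c = 5.8 + 1.84 = 7.64 m.
A = ½ × 2.9 × 2.76 = 4.002 m².
Resultant F = γ·h_c·A = 9.81 × 7.64 × 4.002 = 299.943 kN.
I_c = b·h³/36 = 2.9 × 2.76³/36 = 1.69365 m⁴.
Centre of pressure: y_p = y_c + I_c/(y_c·A) = 7.64 + 1.69365/(7.64 × 4.002) = 7.64 + 0.0553928 = 7.69539 m along the plane.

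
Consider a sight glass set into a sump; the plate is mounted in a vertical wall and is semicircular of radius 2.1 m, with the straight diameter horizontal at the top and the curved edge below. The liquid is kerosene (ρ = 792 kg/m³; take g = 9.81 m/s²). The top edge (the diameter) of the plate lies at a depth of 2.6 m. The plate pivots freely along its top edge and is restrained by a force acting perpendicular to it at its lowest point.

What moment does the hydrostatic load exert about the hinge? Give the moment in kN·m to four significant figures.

γ = ρg = 792 × 9.81 / 1000 = 7.76952 kN/m³.
The centroid of a semicircle lies 4r/(3π) = 0.891268 m from the diameter, here below the top edge, so the centroid depth is h_c = 2.6 + 0.891268 = 3.49127 m.
A = πr²/2 = π × 2.1²/2 = 6.92721 m².
Resultant F = γ·h_c·A = 7.76952 × 3.49127 × 6.92721 = 187.904 kN.
I_c = (π/8 − 8/(9π))·r⁴ = 0.109757 × 2.1⁴ = 2.13457 m⁴.
Centre of pressure: y_p = y_c + I_c/(y_c·A) = 3.49127 + 2.13457/(3.49127 × 6.92721) = 3.49127 + 0.088261 = 3.57953 m along the plane.
The resultant acts 0.891268 + 0.088261 = 0.979529 m (along the plate) below the hinge at the top edge, so the moment about the hinge is M = F × 0.979529 = 187.904 × 0.979529 = 184.057 kN·m.

M ≈ 184.1 kN·m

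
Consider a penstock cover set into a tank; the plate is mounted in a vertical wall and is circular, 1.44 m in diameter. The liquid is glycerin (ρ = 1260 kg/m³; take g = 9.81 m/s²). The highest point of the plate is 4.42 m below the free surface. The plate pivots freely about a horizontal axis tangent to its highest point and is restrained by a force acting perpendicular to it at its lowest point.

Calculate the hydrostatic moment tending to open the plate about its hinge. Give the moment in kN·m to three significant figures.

γ = ρg = 1260 × 9.81 / 1000 = 12.3606 kN/m³.
The centroid is at the centre, 0.72 m below the top of the plate, so the centroid depth is h_c = 4.42 + 0.72 = 5.14 m.
A = π(0.72)² = 1.6286 m².
Resultant F = γ·h_c·A = 12.3606 × 5.14 × 1.6286 = 103.471 kN.
I_c = πr⁴/4 = π × 0.72⁴/4 = 0.211067 m⁴.
Centre of pressure: y_p = y_c + I_c/(y_c·A) = 5.14 + 0.211067/(5.14 × 1.6286) = 5.14 + 0.0252141 = 5.16521 m along the plane.
The resultant acts 0.72 + 0.0252141 = 0.745214 m (along the plate) below the hinge at the top edge, so the moment about the hinge is M = F × 0.745214 = 103.471 × 0.745214 = 77.108 kN·m.

M ≈ 77.1 kN·m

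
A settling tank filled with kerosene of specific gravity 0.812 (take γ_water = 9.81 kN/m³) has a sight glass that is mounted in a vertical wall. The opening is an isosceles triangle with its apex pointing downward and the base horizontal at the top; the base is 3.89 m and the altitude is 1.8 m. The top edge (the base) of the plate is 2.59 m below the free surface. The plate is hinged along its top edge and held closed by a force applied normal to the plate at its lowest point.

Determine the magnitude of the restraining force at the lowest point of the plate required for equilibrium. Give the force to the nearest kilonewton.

P ≈ 32 kN

γ = 0.812 × 9.81 = 7.96572 kN/m³.
With the apex down, the centroid sits h/3 = 1.8/3 = 0.6 m below the base (the top edge), so the centroid depth is h_c = 2.59 + 0.6 = 3.19 m.
A = ½ × 3.89 × 1.8 = 3.501 m².
Resultant F = γ·h_c·A = 7.96572 × 3.19 × 3.501 = 88.9627 kN.
I_c = b·h³/36 = 3.89 × 1.8³/36 = 0.63018 m⁴.
Centre of pressure: y_p = y_c + I_c/(y_c·A) = 3.19 + 0.63018/(3.19 × 3.501) = 3.19 + 0.0564263 = 3.24643 m along the plane.
The resultant acts 0.6 + 0.0564263 = 0.656426 m (along the plate) below the hinge at the top edge, so the moment about the hinge is M = F × 0.656426 = 88.9627 × 0.656426 = 58.3974 kN·m.
A normal force at the bottom, 1.8 m from the hinge, must supply this moment: P = 58.3974/1.8 = 32.443 kN.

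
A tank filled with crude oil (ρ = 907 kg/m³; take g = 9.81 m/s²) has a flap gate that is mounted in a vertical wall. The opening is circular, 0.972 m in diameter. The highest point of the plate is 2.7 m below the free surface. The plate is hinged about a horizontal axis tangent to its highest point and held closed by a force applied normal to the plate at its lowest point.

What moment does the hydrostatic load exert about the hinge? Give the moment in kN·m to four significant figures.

γ = ρg = 907 × 9.81 / 1000 = 8.89767 kN/m³.
The centroid is at the centre, 0.486 m below the top of the plate, so the centroid depth is h_c = 2.7 + 0.486 = 3.186 m.
A = π(0.486)² = 0.742032 m².
Resultant F = γ·h_c·A = 8.89767 × 3.186 × 0.742032 = 21.0351 kN.
I_c = πr⁴/4 = π × 0.486⁴/4 = 0.0438162 m⁴.
Centre of pressure: y_p = y_c + I_c/(y_c·A) = 3.186 + 0.0438162/(3.186 × 0.742032) = 3.186 + 0.0185339 = 3.20453 m along the plane.
The resultant acts 0.486 + 0.0185339 = 0.504534 m (along the plate) below the hinge at the top edge, so the moment about the hinge is M = F × 0.504534 = 21.0351 × 0.504534 = 10.6129 kN·m.

M ≈ 10.61 kN·m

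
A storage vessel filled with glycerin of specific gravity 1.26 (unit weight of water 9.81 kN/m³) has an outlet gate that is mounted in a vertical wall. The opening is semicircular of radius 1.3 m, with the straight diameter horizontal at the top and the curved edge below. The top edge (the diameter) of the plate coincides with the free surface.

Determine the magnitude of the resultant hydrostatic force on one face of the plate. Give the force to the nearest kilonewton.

γ = 1.26 × 9.81 = 12.3606 kN/m³.
The centroid of a semicircle lies 4r/(3π) = 0.551737 m from the diameter, here below the top edge, so the centroid depth is h_c = 0.551737 m.
A = πr²/2 = π × 1.3²/2 = 2.65465 m².
Resultant F = γ·h_c·A = 12.3606 × 0.551737 × 2.65465 = 18.1042 kN.

F ≈ 18 kN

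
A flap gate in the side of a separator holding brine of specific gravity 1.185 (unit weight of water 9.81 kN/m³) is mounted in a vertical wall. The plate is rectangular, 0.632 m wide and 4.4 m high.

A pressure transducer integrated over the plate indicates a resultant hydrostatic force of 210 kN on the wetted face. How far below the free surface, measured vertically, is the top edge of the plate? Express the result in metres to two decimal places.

γ = 1.185 × 9.81 = 11.62485 kN/m³.
A = 0.632 × 4.4 = 2.7808 m².
From F = γ·h_c·A, the centroid depth is h_c = 210/(11.62485 × 2.7808) = 6.49624 m.
The centroid lies 4.4/2 = 2.2 m below the top edge, so the top edge sits at h_top = 6.49624 − 2.2 = 4.29624 m below the surface.

d_top ≈ 4.30 m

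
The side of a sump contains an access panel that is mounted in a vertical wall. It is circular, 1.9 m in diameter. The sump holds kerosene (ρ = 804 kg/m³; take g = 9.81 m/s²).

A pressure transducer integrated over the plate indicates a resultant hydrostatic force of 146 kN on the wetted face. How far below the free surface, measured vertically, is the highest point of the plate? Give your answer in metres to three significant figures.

d_top ≈ 5.58 m

γ = ρg = 804 × 9.81 / 1000 = 7.88724 kN/m³.
A = π(0.95)² = 2.83529 m².
From F = γ·h_c·A, the centroid depth is h_c = 146/(7.88724 × 2.83529) = 6.52875 m.
The centroid is at the centre, 0.95 m below the top of the plate, so the highest point sits at h_top = 6.52875 − 0.95 = 5.57875 m below the surface.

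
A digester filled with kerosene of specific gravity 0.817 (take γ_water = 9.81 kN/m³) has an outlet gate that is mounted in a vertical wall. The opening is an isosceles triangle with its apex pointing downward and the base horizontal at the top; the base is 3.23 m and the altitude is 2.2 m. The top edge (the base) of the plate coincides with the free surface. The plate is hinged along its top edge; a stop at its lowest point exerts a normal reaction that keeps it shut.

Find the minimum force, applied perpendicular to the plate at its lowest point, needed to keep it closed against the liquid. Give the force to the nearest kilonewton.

γ = 0.817 × 9.81 = 8.01477 kN/m³.
With the apex down, the centroid sits h/3 = 2.2/3 = 0.733333 m below the base (the top edge), so the centroid depth is h_c = 0.733333 m.
A = ½ × 3.23 × 2.2 = 3.553 m².
Resultant F = γ·h_c·A = 8.01477 × 0.733333 × 3.553 = 20.8827 kN.
I_c = b·h³/36 = 3.23 × 2.2³/36 = 0.955362 m⁴.
Centre of pressure: y_p = y_c + I_c/(y_c·A) = 0.733333 + 0.955362/(0.733333 × 3.553) = 0.733333 + 0.366667 = 1.1 m along the plane.
The resultant acts 0.733333 + 0.366667 = 1.1 m (along the plate) below the hinge at the top edge, so the moment about the hinge is M = F × 1.1 = 20.8827 × 1.1 = 22.971 kN·m.
A normal force at the bottom, 2.2 m from the hinge, must supply this moment: P = 22.971/2.2 = 10.4414 kN.

P ≈ 10 kN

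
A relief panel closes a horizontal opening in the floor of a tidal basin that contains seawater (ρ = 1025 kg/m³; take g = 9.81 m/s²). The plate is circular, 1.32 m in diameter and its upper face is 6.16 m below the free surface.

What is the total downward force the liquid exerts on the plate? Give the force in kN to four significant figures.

γ = ρg = 1025 × 9.81 / 1000 = 10.05525 kN/m³.
The plate is horizontal, so pressure is uniform at p = γ·h = 10.05525 × 6.16 = 61.9403 kN/m².
A = π(0.66)² = 1.36848 m².
F = p·A = 61.9403 × 1.36848 = 84.7641 kN.

F ≈ 84.76 kN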